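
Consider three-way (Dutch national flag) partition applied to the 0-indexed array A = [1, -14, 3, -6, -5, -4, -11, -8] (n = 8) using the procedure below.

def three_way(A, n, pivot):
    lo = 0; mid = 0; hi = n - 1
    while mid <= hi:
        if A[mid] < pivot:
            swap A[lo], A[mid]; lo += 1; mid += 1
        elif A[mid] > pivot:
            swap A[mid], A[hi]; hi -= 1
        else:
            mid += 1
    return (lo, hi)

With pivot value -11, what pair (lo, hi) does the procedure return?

lo=0 mid=0 hi=7
1>-11: swap(0,7), hi=6 ⇒ [-8, -14, 3, -6, -5, -4, -11, 1]
-8>-11: swap(0,6), hi=5 ⇒ [-11, -14, 3, -6, -5, -4, -8, 1]
-11=-11: mid=1
-14<-11: swap(0,1), lo=1 mid=2 ⇒ [-14, -11, 3, -6, -5, -4, -8, 1]
3>-11: swap(2,5), hi=4 ⇒ [-14, -11, -4, -6, -5, 3, -8, 1]
-4>-11: swap(2,4), hi=3 ⇒ [-14, -11, -5, -6, -4, 3, -8, 1]
-5>-11: swap(2,3), hi=2 ⇒ [-14, -11, -6, -5, -4, 3, -8, 1]
-6>-11: swap(2,2), hi=1 ⇒ [-14, -11, -6, -5, -4, 3, -8, 1]
done. lo=1 hi=1; A=[-14, -11, -6, -5, -4, 3, -8, 1]

(1, 1)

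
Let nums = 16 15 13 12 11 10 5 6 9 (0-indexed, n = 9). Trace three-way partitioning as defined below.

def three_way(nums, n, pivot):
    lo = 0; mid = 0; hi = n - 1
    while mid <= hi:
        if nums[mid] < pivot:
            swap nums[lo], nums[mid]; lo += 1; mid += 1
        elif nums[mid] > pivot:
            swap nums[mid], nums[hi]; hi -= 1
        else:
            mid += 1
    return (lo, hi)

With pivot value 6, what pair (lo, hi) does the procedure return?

pivot = 6; lo=0, mid=0, hi=8
nums[mid]=16>6: swap nums[0],nums[8]; hi=7 → 9 15 13 12 11 10 5 6 16
nums[mid]=9>6: swap nums[0],nums[7]; hi=6 → 6 15 13 12 11 10 5 9 16
nums[mid]=6=6: mid=1
nums[mid]=15>6: swap nums[1],nums[6]; hi=5 → 6 5 13 12 11 10 15 9 16
nums[mid]=5<6: swap nums[0],nums[1]; lo=1,mid=2 → 5 6 13 12 11 10 15 9 16
nums[mid]=13>6: swap nums[2],nums[5]; hi=4 → 5 6 10 12 11 13 15 9 16
nums[mid]=10>6: swap nums[2],nums[4]; hi=3 → 5 6 11 12 10 13 15 9 16
nums[mid]=11>6: swap nums[2],nums[3]; hi=2 → 5 6 12 11 10 13 15 9 16
nums[mid]=12>6: swap nums[2],nums[2]; hi=1 → 5 6 12 11 10 13 15 9 16
end: lo=1, hi=1; nums = 5 6 12 11 10 13 15 9 16

(1, 1)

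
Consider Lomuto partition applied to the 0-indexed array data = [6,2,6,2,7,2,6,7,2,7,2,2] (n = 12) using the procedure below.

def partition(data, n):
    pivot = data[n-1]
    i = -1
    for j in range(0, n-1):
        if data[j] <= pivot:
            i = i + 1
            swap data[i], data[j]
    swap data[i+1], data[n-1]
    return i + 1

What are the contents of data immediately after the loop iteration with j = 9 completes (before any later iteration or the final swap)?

pivot=2, i=-1
j=0: 6>2, skip
j=1: 2≤2, i=0, swap(0,1) ⇒ [2,6,6,2,7,2,6,7,2,7,2,2]
j=2: 6>2, skip
j=3: 2≤2, i=1, swap(1,3) ⇒ [2,2,6,6,7,2,6,7,2,7,2,2]
j=4: 7>2, skip
j=5: 2≤2, i=2, swap(2,5) ⇒ [2,2,2,6,7,6,6,7,2,7,2,2]
j=6: 6>2, skip
j=7: 7>2, skip
j=8: 2≤2, i=3, swap(3,8) ⇒ [2,2,2,2,7,6,6,7,6,7,2,2]
j=9: 7>2, skip
(after j=9) data = [2,2,2,2,7,6,6,7,6,7,2,2]

[2,2,2,2,7,6,6,7,6,7,2,2]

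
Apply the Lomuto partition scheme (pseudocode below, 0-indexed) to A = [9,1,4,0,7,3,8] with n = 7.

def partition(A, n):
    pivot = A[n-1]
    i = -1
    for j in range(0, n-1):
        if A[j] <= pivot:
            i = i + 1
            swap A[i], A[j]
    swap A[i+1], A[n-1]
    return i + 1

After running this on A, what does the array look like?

pivot = A[6] = 8; i = -1
j=0: A[0]=9 > 8 → no swap
j=1: A[1]=1 ≤ 8 → i=0, swap A[0],A[1] → [1,9,4,0,7,3,8]
j=2: A[2]=4 ≤ 8 → i=1, swap A[1],A[2] → [1,4,9,0,7,3,8]
j=3: A[3]=0 ≤ 8 → i=2, swap A[2],A[3] → [1,4,0,9,7,3,8]
j=4: A[4]=7 ≤ 8 → i=3, swap A[3],A[4] → [1,4,0,7,9,3,8]
j=5: A[5]=3 ≤ 8 → i=4, swap A[4],A[5] → [1,4,0,7,3,9,8]
final swap A[5],A[6] → [1,4,0,7,3,8,9]; return 5

[1,4,0,7,3,8,9]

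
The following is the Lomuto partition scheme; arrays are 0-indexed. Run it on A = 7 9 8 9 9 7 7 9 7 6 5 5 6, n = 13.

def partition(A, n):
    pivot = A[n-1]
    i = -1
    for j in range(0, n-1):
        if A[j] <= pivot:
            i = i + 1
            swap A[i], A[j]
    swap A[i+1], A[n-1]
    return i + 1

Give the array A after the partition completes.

pivot = A[12] = 6; i = -1
j=0: A[0]=7 > 6 → no swap
j=1: A[1]=9 > 6 → no swap
j=2: A[2]=8 > 6 → no swap
j=3: A[3]=9 > 6 → no swap
j=4: A[4]=9 > 6 → no swap
j=5: A[5]=7 > 6 → no swap
j=6: A[6]=7 > 6 → no swap
j=7: A[7]=9 > 6 → no swap
j=8: A[8]=7 > 6 → no swap
j=9: A[9]=6 ≤ 6 → i=0, swap A[0],A[9] → 6 9 8 9 9 7 7 9 7 7 5 5 6
j=10: A[10]=5 ≤ 6 → i=1, swap A[1],A[10] → 6 5 8 9 9 7 7 9 7 7 9 5 6
j=11: A[11]=5 ≤ 6 → i=2, swap A[2],A[11] → 6 5 5 9 9 7 7 9 7 7 9 8 6
final swap A[3],A[12] → 6 5 5 6 9 7 7 9 7 7 9 8 9; return 3

6 5 5 6 9 7 7 9 7 7 9 8 9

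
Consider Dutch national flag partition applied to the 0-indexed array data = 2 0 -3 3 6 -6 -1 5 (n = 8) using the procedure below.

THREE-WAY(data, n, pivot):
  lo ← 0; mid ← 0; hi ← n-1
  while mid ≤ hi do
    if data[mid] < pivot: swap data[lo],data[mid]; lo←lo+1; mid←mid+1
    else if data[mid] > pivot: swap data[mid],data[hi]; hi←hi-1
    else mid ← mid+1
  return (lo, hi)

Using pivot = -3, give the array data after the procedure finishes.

-6 -3 3 6 0 -1 5 2

lo=0 mid=0 hi=7
2>-3: swap(0,7), hi=6 ⇒ 5 0 -3 3 6 -6 -1 2
5>-3: swap(0,6), hi=5 ⇒ -1 0 -3 3 6 -6 5 2
-1>-3: swap(0,5), hi=4 ⇒ -6 0 -3 3 6 -1 5 2
-6<-3: swap(0,0), lo=1 mid=1 ⇒ -6 0 -3 3 6 -1 5 2
0>-3: swap(1,4), hi=3 ⇒ -6 6 -3 3 0 -1 5 2
6>-3: swap(1,3), hi=2 ⇒ -6 3 -3 6 0 -1 5 2
3>-3: swap(1,2), hi=1 ⇒ -6 -3 3 6 0 -1 5 2
-3=-3: mid=2
done. lo=1 hi=1; data=-6 -3 3 6 0 -1 5 2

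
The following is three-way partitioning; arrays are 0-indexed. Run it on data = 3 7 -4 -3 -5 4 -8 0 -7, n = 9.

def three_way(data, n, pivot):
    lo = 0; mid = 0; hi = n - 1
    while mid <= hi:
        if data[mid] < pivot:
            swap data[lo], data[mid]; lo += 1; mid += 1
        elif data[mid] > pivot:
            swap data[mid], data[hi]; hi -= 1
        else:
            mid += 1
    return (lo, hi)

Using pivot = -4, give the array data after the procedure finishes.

-7 -8 -5 -4 4 -3 0 7 3

pivot = -4; lo=0, mid=0, hi=8
data[mid]=3>-4: swap data[0],data[8]; hi=7 → -7 7 -4 -3 -5 4 -8 0 3
data[mid]=-7<-4: swap data[0],data[0]; lo=1,mid=1 → -7 7 -4 -3 -5 4 -8 0 3
data[mid]=7>-4: swap data[1],data[7]; hi=6 → -7 0 -4 -3 -5 4 -8 7 3
data[mid]=0>-4: swap data[1],data[6]; hi=5 → -7 -8 -4 -3 -5 4 0 7 3
data[mid]=-8<-4: swap data[1],data[1]; lo=2,mid=2 → -7 -8 -4 -3 -5 4 0 7 3
data[mid]=-4=-4: mid=3
data[mid]=-3>-4: swap data[3],data[5]; hi=4 → -7 -8 -4 4 -5 -3 0 7 3
data[mid]=4>-4: swap data[3],data[4]; hi=3 → -7 -8 -4 -5 4 -3 0 7 3
data[mid]=-5<-4: swap data[2],data[3]; lo=3,mid=4 → -7 -8 -5 -4 4 -3 0 7 3
end: lo=3, hi=3; data = -7 -8 -5 -4 4 -3 0 7 3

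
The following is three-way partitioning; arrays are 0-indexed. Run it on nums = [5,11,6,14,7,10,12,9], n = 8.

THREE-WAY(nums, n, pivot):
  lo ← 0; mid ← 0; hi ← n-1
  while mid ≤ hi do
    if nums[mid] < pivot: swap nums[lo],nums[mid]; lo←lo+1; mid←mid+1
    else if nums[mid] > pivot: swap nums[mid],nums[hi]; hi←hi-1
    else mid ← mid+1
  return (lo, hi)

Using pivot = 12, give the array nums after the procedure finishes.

[5,11,6,9,7,10,12,14]

lo=0 mid=0 hi=7
5<12: swap(0,0), lo=1 mid=1 ⇒ [5,11,6,14,7,10,12,9]
11<12: swap(1,1), lo=2 mid=2 ⇒ [5,11,6,14,7,10,12,9]
6<12: swap(2,2), lo=3 mid=3 ⇒ [5,11,6,14,7,10,12,9]
14>12: swap(3,7), hi=6 ⇒ [5,11,6,9,7,10,12,14]
9<12: swap(3,3), lo=4 mid=4 ⇒ [5,11,6,9,7,10,12,14]
7<12: swap(4,4), lo=5 mid=5 ⇒ [5,11,6,9,7,10,12,14]
10<12: swap(5,5), lo=6 mid=6 ⇒ [5,11,6,9,7,10,12,14]
12=12: mid=7
done. lo=6 hi=6; nums=[5,11,6,9,7,10,12,14]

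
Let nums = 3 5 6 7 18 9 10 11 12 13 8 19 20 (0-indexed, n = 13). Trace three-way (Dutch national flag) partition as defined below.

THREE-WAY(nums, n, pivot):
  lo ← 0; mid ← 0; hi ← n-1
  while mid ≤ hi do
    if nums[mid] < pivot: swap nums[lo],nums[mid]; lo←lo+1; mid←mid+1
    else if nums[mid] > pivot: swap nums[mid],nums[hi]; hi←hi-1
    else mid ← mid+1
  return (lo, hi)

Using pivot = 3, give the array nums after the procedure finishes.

pivot = 3; lo=0, mid=0, hi=12
nums[mid]=3=3: mid=1
nums[mid]=5>3: swap nums[1],nums[12]; hi=11 → 3 20 6 7 18 9 10 11 12 13 8 19 5
nums[mid]=20>3: swap nums[1],nums[11]; hi=10 → 3 19 6 7 18 9 10 11 12 13 8 20 5
nums[mid]=19>3: swap nums[1],nums[10]; hi=9 → 3 8 6 7 18 9 10 11 12 13 19 20 5
nums[mid]=8>3: swap nums[1],nums[9]; hi=8 → 3 13 6 7 18 9 10 11 12 8 19 20 5
nums[mid]=13>3: swap nums[1],nums[8]; hi=7 → 3 12 6 7 18 9 10 11 13 8 19 20 5
nums[mid]=12>3: swap nums[1],nums[7]; hi=6 → 3 11 6 7 18 9 10 12 13 8 19 20 5
nums[mid]=11>3: swap nums[1],nums[6]; hi=5 → 3 10 6 7 18 9 11 12 13 8 19 20 5
nums[mid]=10>3: swap nums[1],nums[5]; hi=4 → 3 9 6 7 18 10 11 12 13 8 19 20 5
nums[mid]=9>3: swap nums[1],nums[4]; hi=3 → 3 18 6 7 9 10 11 12 13 8 19 20 5
nums[mid]=18>3: swap nums[1],nums[3]; hi=2 → 3 7 6 18 9 10 11 12 13 8 19 20 5
nums[mid]=7>3: swap nums[1],nums[2]; hi=1 → 3 6 7 18 9 10 11 12 13 8 19 20 5
nums[mid]=6>3: swap nums[1],nums[1]; hi=0 → 3 6 7 18 9 10 11 12 13 8 19 20 5
end: lo=0, hi=0; nums = 3 6 7 18 9 10 11 12 13 8 19 20 5

3 6 7 18 9 10 11 12 13 8 19 20 5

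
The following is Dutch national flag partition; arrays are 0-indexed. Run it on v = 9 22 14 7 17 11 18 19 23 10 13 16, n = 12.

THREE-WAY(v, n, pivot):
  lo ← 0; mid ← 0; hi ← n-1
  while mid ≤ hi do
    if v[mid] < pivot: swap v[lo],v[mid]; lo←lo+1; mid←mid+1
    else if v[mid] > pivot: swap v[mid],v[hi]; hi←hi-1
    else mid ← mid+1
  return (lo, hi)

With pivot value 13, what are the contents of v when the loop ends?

9 10 7 11 13 18 19 23 17 14 16 22

pivot = 13; lo=0, mid=0, hi=11
v[mid]=9<13: swap v[0],v[0]; lo=1,mid=1 → 9 22 14 7 17 11 18 19 23 10 13 16
v[mid]=22>13: swap v[1],v[11]; hi=10 → 9 16 14 7 17 11 18 19 23 10 13 22
v[mid]=16>13: swap v[1],v[10]; hi=9 → 9 13 14 7 17 11 18 19 23 10 16 22
v[mid]=13=13: mid=2
v[mid]=14>13: swap v[2],v[9]; hi=8 → 9 13 10 7 17 11 18 19 23 14 16 22
v[mid]=10<13: swap v[1],v[2]; lo=2,mid=3 → 9 10 13 7 17 11 18 19 23 14 16 22
v[mid]=7<13: swap v[2],v[3]; lo=3,mid=4 → 9 10 7 13 17 11 18 19 23 14 16 22
v[mid]=17>13: swap v[4],v[8]; hi=7 → 9 10 7 13 23 11 18 19 17 14 16 22
v[mid]=23>13: swap v[4],v[7]; hi=6 → 9 10 7 13 19 11 18 23 17 14 16 22
v[mid]=19>13: swap v[4],v[6]; hi=5 → 9 10 7 13 18 11 19 23 17 14 16 22
v[mid]=18>13: swap v[4],v[5]; hi=4 → 9 10 7 13 11 18 19 23 17 14 16 22
v[mid]=11<13: swap v[3],v[4]; lo=4,mid=5 → 9 10 7 11 13 18 19 23 17 14 16 22
end: lo=4, hi=4; v = 9 10 7 11 13 18 19 23 17 14 16 22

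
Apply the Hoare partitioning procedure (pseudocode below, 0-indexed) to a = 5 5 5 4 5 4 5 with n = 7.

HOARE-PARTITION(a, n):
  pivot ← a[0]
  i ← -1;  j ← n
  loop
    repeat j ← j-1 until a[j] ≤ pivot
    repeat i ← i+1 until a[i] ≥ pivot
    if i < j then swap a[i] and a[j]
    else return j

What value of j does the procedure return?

pivot = a[0] = 5; i = -1, j = 7
j→6 (a[6]=5≤5), i→0 (a[0]=5≥5); i<j, swap → 5 5 5 4 5 4 5
j→5 (a[5]=4≤5), i→1 (a[1]=5≥5); i<j, swap → 5 4 5 4 5 5 5
j→4 (a[4]=5≤5), i→2 (a[2]=5≥5); i<j, swap → 5 4 5 4 5 5 5
j→3, i→4; i≥j, return j=3. a = 5 4 5 4 5 5 5

3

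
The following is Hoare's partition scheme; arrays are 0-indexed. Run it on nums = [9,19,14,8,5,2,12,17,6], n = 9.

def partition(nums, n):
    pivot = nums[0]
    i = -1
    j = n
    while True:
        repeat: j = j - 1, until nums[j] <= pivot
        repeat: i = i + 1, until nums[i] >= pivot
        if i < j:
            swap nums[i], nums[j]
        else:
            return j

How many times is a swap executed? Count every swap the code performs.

pivot=9
j stops at 8 (6), i stops at 0 (9); swap ⇒ [6,19,14,8,5,2,12,17,9]
j stops at 5 (2), i stops at 1 (19); swap ⇒ [6,2,14,8,5,19,12,17,9]
j stops at 4 (5), i stops at 2 (14); swap ⇒ [6,2,5,8,14,19,12,17,9]
j stops at 3, i stops at 4; i≥j ⇒ return 3. nums=[6,2,5,8,14,19,12,17,9]

3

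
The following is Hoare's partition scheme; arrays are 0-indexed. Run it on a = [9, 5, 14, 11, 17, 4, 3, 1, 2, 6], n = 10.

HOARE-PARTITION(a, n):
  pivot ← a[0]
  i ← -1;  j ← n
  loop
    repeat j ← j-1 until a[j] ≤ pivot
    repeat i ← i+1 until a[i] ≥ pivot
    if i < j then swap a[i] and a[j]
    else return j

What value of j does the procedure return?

5

pivot = a[0] = 9; i = -1, j = 10
j→9 (a[9]=6≤9), i→0 (a[0]=9≥9); i<j, swap → [6, 5, 14, 11, 17, 4, 3, 1, 2, 9]
j→8 (a[8]=2≤9), i→2 (a[2]=14≥9); i<j, swap → [6, 5, 2, 11, 17, 4, 3, 1, 14, 9]
j→7 (a[7]=1≤9), i→3 (a[3]=11≥9); i<j, swap → [6, 5, 2, 1, 17, 4, 3, 11, 14, 9]
j→6 (a[6]=3≤9), i→4 (a[4]=17≥9); i<j, swap → [6, 5, 2, 1, 3, 4, 17, 11, 14, 9]
j→5, i→6; i≥j, return j=5. a = [6, 5, 2, 1, 3, 4, 17, 11, 14, 9]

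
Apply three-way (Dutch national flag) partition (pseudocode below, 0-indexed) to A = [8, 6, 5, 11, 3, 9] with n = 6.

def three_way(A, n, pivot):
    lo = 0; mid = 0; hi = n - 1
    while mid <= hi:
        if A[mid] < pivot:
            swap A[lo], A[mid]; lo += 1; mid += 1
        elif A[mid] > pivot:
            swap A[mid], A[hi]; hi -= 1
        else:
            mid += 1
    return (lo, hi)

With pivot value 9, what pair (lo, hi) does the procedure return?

(4, 4)

pivot = 9; lo=0, mid=0, hi=5
A[mid]=8<9: swap A[0],A[0]; lo=1,mid=1 → [8, 6, 5, 11, 3, 9]
A[mid]=6<9: swap A[1],A[1]; lo=2,mid=2 → [8, 6, 5, 11, 3, 9]
A[mid]=5<9: swap A[2],A[2]; lo=3,mid=3 → [8, 6, 5, 11, 3, 9]
A[mid]=11>9: swap A[3],A[5]; hi=4 → [8, 6, 5, 9, 3, 11]
A[mid]=9=9: mid=4
A[mid]=3<9: swap A[3],A[4]; lo=4,mid=5 → [8, 6, 5, 3, 9, 11]
end: lo=4, hi=4; A = [8, 6, 5, 3, 9, 11]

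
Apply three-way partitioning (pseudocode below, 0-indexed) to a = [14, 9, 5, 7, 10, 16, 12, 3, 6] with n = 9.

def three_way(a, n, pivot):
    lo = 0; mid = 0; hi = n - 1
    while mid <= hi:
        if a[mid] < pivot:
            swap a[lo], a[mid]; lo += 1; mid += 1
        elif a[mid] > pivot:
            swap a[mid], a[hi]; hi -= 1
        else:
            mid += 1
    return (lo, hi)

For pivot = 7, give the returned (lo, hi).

lo=0 mid=0 hi=8
14>7: swap(0,8), hi=7 ⇒ [6, 9, 5, 7, 10, 16, 12, 3, 14]
6<7: swap(0,0), lo=1 mid=1 ⇒ [6, 9, 5, 7, 10, 16, 12, 3, 14]
9>7: swap(1,7), hi=6 ⇒ [6, 3, 5, 7, 10, 16, 12, 9, 14]
3<7: swap(1,1), lo=2 mid=2 ⇒ [6, 3, 5, 7, 10, 16, 12, 9, 14]
5<7: swap(2,2), lo=3 mid=3 ⇒ [6, 3, 5, 7, 10, 16, 12, 9, 14]
7=7: mid=4
10>7: swap(4,6), hi=5 ⇒ [6, 3, 5, 7, 12, 16, 10, 9, 14]
12>7: swap(4,5), hi=4 ⇒ [6, 3, 5, 7, 16, 12, 10, 9, 14]
16>7: swap(4,4), hi=3 ⇒ [6, 3, 5, 7, 16, 12, 10, 9, 14]
done. lo=3 hi=3; a=[6, 3, 5, 7, 16, 12, 10, 9, 14]

(3, 3)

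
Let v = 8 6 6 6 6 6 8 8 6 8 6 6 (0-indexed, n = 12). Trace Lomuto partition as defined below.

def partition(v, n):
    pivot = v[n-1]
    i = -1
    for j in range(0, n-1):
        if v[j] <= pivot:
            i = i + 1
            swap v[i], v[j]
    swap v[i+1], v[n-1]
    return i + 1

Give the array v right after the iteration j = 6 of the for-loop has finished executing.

6 6 6 6 6 8 8 8 6 8 6 6

pivot = v[11] = 6; i = -1
j=0: v[0]=8 > 6 → no swap
j=1: v[1]=6 ≤ 6 → i=0, swap v[0],v[1] → 6 8 6 6 6 6 8 8 6 8 6 6
j=2: v[2]=6 ≤ 6 → i=1, swap v[1],v[2] → 6 6 8 6 6 6 8 8 6 8 6 6
j=3: v[3]=6 ≤ 6 → i=2, swap v[2],v[3] → 6 6 6 8 6 6 8 8 6 8 6 6
j=4: v[4]=6 ≤ 6 → i=3, swap v[3],v[4] → 6 6 6 6 8 6 8 8 6 8 6 6
j=5: v[5]=6 ≤ 6 → i=4, swap v[4],v[5] → 6 6 6 6 6 8 8 8 6 8 6 6
j=6: v[6]=8 > 6 → no swap
(after j=6) v = 6 6 6 6 6 8 8 8 6 8 6 6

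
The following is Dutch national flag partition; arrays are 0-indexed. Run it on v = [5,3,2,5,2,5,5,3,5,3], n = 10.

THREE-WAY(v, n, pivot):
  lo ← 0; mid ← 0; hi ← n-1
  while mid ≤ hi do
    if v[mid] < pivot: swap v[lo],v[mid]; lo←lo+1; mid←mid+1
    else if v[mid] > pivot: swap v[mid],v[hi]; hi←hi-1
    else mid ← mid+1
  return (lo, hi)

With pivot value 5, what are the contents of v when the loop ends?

[3,2,2,3,3,5,5,5,5,5]

lo=0 mid=0 hi=9
5=5: mid=1
3<5: swap(0,1), lo=1 mid=2 ⇒ [3,5,2,5,2,5,5,3,5,3]
2<5: swap(1,2), lo=2 mid=3 ⇒ [3,2,5,5,2,5,5,3,5,3]
5=5: mid=4
2<5: swap(2,4), lo=3 mid=5 ⇒ [3,2,2,5,5,5,5,3,5,3]
5=5: mid=6
5=5: mid=7
3<5: swap(3,7), lo=4 mid=8 ⇒ [3,2,2,3,5,5,5,5,5,3]
5=5: mid=9
3<5: swap(4,9), lo=5 mid=10 ⇒ [3,2,2,3,3,5,5,5,5,5]
done. lo=5 hi=9; v=[3,2,2,3,3,5,5,5,5,5]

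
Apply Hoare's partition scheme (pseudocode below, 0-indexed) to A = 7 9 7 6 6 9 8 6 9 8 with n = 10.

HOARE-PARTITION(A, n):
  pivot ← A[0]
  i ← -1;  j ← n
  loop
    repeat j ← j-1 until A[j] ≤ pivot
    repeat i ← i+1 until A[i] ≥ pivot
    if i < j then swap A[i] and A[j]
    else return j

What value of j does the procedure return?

pivot=7
j stops at 7 (6), i stops at 0 (7); swap ⇒ 6 9 7 6 6 9 8 7 9 8
j stops at 4 (6), i stops at 1 (9); swap ⇒ 6 6 7 6 9 9 8 7 9 8
j stops at 3 (6), i stops at 2 (7); swap ⇒ 6 6 6 7 9 9 8 7 9 8
j stops at 2, i stops at 3; i≥j ⇒ return 2. A=6 6 6 7 9 9 8 7 9 8

2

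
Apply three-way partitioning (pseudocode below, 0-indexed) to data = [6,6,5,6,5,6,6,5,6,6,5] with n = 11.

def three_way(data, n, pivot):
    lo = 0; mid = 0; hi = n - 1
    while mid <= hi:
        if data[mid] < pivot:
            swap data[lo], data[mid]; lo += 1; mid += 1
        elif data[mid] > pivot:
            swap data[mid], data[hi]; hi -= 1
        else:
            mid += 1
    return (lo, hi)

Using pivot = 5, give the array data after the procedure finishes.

pivot = 5; lo=0, mid=0, hi=10
data[mid]=6>5: swap data[0],data[10]; hi=9 → [5,6,5,6,5,6,6,5,6,6,6]
data[mid]=5=5: mid=1
data[mid]=6>5: swap data[1],data[9]; hi=8 → [5,6,5,6,5,6,6,5,6,6,6]
data[mid]=6>5: swap data[1],data[8]; hi=7 → [5,6,5,6,5,6,6,5,6,6,6]
data[mid]=6>5: swap data[1],data[7]; hi=6 → [5,5,5,6,5,6,6,6,6,6,6]
data[mid]=5=5: mid=2
data[mid]=5=5: mid=3
data[mid]=6>5: swap data[3],data[6]; hi=5 → [5,5,5,6,5,6,6,6,6,6,6]
data[mid]=6>5: swap data[3],data[5]; hi=4 → [5,5,5,6,5,6,6,6,6,6,6]
data[mid]=6>5: swap data[3],data[4]; hi=3 → [5,5,5,5,6,6,6,6,6,6,6]
data[mid]=5=5: mid=4
end: lo=0, hi=3; data = [5,5,5,5,6,6,6,6,6,6,6]

[5,5,5,5,6,6,6,6,6,6,6]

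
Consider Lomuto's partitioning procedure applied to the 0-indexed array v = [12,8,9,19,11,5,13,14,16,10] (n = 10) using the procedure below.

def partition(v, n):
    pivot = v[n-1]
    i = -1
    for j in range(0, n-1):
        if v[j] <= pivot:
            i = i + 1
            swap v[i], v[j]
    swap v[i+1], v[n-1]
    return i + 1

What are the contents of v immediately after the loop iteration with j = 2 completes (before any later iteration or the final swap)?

pivot = v[9] = 10; i = -1
j=0: v[0]=12 > 10 → no swap
j=1: v[1]=8 ≤ 10 → i=0, swap v[0],v[1] → [8,12,9,19,11,5,13,14,16,10]
j=2: v[2]=9 ≤ 10 → i=1, swap v[1],v[2] → [8,9,12,19,11,5,13,14,16,10]
(after j=2) v = [8,9,12,19,11,5,13,14,16,10]

[8,9,12,19,11,5,13,14,16,10]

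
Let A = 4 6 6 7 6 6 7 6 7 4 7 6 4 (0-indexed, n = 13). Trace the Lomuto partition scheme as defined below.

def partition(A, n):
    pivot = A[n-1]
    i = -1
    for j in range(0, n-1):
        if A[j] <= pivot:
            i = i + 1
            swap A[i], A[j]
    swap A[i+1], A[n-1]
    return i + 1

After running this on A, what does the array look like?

pivot=4, i=-1
j=0: 4≤4, i=0, swap(0,0) ⇒ 4 6 6 7 6 6 7 6 7 4 7 6 4
j=1: 6>4, skip
j=2: 6>4, skip
j=3: 7>4, skip
j=4: 6>4, skip
j=5: 6>4, skip
j=6: 7>4, skip
j=7: 6>4, skip
j=8: 7>4, skip
j=9: 4≤4, i=1, swap(1,9) ⇒ 4 4 6 7 6 6 7 6 7 6 7 6 4
j=10: 7>4, skip
j=11: 6>4, skip
swap(2,12) ⇒ 4 4 4 7 6 6 7 6 7 6 7 6 6; return 2

4 4 4 7 6 6 7 6 7 6 7 6 6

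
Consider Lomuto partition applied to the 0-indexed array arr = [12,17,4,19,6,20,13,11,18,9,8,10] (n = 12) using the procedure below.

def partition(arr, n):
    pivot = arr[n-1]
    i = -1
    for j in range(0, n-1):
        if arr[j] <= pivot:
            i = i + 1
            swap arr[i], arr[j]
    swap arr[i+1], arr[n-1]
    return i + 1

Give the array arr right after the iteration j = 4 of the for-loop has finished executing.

pivot=10, i=-1
j=0: 12>10, skip
j=1: 17>10, skip
j=2: 4≤10, i=0, swap(0,2) ⇒ [4,17,12,19,6,20,13,11,18,9,8,10]
j=3: 19>10, skip
j=4: 6≤10, i=1, swap(1,4) ⇒ [4,6,12,19,17,20,13,11,18,9,8,10]
(after j=4) arr = [4,6,12,19,17,20,13,11,18,9,8,10]

[4,6,12,19,17,20,13,11,18,9,8,10]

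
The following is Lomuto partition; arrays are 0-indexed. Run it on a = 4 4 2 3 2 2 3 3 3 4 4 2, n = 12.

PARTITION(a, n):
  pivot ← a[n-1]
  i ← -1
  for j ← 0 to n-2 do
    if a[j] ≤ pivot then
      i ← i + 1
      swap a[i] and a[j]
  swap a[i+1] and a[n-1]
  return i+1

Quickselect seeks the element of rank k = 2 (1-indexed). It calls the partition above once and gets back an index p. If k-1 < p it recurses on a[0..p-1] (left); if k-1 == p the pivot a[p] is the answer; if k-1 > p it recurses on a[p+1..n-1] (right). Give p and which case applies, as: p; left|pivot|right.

3; left

pivot = a[11] = 2; i = -1
j=0: a[0]=4 > 2 → no swap
j=1: a[1]=4 > 2 → no swap
j=2: a[2]=2 ≤ 2 → i=0, swap a[0],a[2] → 2 4 4 3 2 2 3 3 3 4 4 2
j=3: a[3]=3 > 2 → no swap
j=4: a[4]=2 ≤ 2 → i=1, swap a[1],a[4] → 2 2 4 3 4 2 3 3 3 4 4 2
j=5: a[5]=2 ≤ 2 → i=2, swap a[2],a[5] → 2 2 2 3 4 4 3 3 3 4 4 2
j=6: a[6]=3 > 2 → no swap
j=7: a[7]=3 > 2 → no swap
j=8: a[8]=3 > 2 → no swap
j=9: a[9]=4 > 2 → no swap
j=10: a[10]=4 > 2 → no swap
final swap a[3],a[11] → 2 2 2 2 4 4 3 3 3 4 4 3; return 3
p = 3; k-1 = 1 < 3 ⇒ left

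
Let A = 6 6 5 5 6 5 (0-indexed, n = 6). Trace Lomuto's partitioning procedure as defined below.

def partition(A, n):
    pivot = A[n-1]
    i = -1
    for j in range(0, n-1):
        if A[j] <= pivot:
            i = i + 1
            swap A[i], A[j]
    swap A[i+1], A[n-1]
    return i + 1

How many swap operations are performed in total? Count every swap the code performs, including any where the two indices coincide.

3

pivot = A[5] = 5; i = -1
j=0: A[0]=6 > 5 → no swap
j=1: A[1]=6 > 5 → no swap
j=2: A[2]=5 ≤ 5 → i=0, swap A[0],A[2] → 5 6 6 5 6 5
j=3: A[3]=5 ≤ 5 → i=1, swap A[1],A[3] → 5 5 6 6 6 5
j=4: A[4]=6 > 5 → no swap
final swap A[2],A[5] → 5 5 5 6 6 6; return 2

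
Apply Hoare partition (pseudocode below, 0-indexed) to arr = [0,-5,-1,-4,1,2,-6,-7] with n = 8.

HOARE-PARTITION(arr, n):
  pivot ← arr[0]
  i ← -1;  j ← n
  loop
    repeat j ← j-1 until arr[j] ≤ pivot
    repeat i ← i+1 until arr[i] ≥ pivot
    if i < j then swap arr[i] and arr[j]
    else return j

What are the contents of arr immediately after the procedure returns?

[-7,-5,-1,-4,-6,2,1,0]

pivot = arr[0] = 0; i = -1, j = 8
j→7 (arr[7]=-7≤0), i→0 (arr[0]=0≥0); i<j, swap → [-7,-5,-1,-4,1,2,-6,0]
j→6 (arr[6]=-6≤0), i→4 (arr[4]=1≥0); i<j, swap → [-7,-5,-1,-4,-6,2,1,0]
j→4, i→5; i≥j, return j=4. arr = [-7,-5,-1,-4,-6,2,1,0]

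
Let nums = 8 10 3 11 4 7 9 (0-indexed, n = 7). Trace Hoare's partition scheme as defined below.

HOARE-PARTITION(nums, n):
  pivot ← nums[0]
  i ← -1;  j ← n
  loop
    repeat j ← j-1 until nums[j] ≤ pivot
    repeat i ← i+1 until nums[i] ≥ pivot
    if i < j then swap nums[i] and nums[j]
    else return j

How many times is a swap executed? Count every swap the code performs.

2

pivot = nums[0] = 8; i = -1, j = 7
j→5 (nums[5]=7≤8), i→0 (nums[0]=8≥8); i<j, swap → 7 10 3 11 4 8 9
j→4 (nums[4]=4≤8), i→1 (nums[1]=10≥8); i<j, swap → 7 4 3 11 10 8 9
j→2, i→3; i≥j, return j=2. nums = 7 4 3 11 10 8 9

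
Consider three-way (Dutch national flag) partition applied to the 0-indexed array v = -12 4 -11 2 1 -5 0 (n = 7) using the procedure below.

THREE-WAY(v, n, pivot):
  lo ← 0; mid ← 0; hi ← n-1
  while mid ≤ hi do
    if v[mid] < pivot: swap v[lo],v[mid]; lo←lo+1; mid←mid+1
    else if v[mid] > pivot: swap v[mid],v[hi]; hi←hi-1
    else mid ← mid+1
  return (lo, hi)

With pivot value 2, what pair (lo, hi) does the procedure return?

(5, 5)

pivot = 2; lo=0, mid=0, hi=6
v[mid]=-12<2: swap v[0],v[0]; lo=1,mid=1 → -12 4 -11 2 1 -5 0
v[mid]=4>2: swap v[1],v[6]; hi=5 → -12 0 -11 2 1 -5 4
v[mid]=0<2: swap v[1],v[1]; lo=2,mid=2 → -12 0 -11 2 1 -5 4
v[mid]=-11<2: swap v[2],v[2]; lo=3,mid=3 → -12 0 -11 2 1 -5 4
v[mid]=2=2: mid=4
v[mid]=1<2: swap v[3],v[4]; lo=4,mid=5 → -12 0 -11 1 2 -5 4
v[mid]=-5<2: swap v[4],v[5]; lo=5,mid=6 → -12 0 -11 1 -5 2 4
end: lo=5, hi=5; v = -12 0 -11 1 -5 2 4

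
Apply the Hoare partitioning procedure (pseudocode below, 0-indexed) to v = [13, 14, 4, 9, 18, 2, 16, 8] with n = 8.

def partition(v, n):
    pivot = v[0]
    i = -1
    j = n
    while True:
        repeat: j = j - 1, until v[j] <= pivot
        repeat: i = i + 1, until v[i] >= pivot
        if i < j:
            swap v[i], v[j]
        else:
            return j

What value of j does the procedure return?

pivot = v[0] = 13; i = -1, j = 8
j→7 (v[7]=8≤13), i→0 (v[0]=13≥13); i<j, swap → [8, 14, 4, 9, 18, 2, 16, 13]
j→5 (v[5]=2≤13), i→1 (v[1]=14≥13); i<j, swap → [8, 2, 4, 9, 18, 14, 16, 13]
j→3, i→4; i≥j, return j=3. v = [8, 2, 4, 9, 18, 14, 16, 13]

3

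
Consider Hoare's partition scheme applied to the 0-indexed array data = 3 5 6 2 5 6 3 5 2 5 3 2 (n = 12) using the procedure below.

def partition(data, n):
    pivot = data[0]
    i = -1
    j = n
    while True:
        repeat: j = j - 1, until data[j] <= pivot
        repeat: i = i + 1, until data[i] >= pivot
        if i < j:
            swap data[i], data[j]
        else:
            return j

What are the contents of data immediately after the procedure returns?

2 3 2 2 3 6 5 5 6 5 5 3

pivot=3
j stops at 11 (2), i stops at 0 (3); swap ⇒ 2 5 6 2 5 6 3 5 2 5 3 3
j stops at 10 (3), i stops at 1 (5); swap ⇒ 2 3 6 2 5 6 3 5 2 5 5 3
j stops at 8 (2), i stops at 2 (6); swap ⇒ 2 3 2 2 5 6 3 5 6 5 5 3
j stops at 6 (3), i stops at 4 (5); swap ⇒ 2 3 2 2 3 6 5 5 6 5 5 3
j stops at 4, i stops at 5; i≥j ⇒ return 4. data=2 3 2 2 3 6 5 5 6 5 5 3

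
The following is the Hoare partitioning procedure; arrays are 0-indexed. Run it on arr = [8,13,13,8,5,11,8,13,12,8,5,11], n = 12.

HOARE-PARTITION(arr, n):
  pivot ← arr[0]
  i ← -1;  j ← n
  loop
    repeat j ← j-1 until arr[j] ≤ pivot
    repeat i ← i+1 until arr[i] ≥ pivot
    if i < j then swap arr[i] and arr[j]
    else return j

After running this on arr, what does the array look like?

pivot = arr[0] = 8; i = -1, j = 12
j→10 (arr[10]=5≤8), i→0 (arr[0]=8≥8); i<j, swap → [5,13,13,8,5,11,8,13,12,8,8,11]
j→9 (arr[9]=8≤8), i→1 (arr[1]=13≥8); i<j, swap → [5,8,13,8,5,11,8,13,12,13,8,11]
j→6 (arr[6]=8≤8), i→2 (arr[2]=13≥8); i<j, swap → [5,8,8,8,5,11,13,13,12,13,8,11]
j→4 (arr[4]=5≤8), i→3 (arr[3]=8≥8); i<j, swap → [5,8,8,5,8,11,13,13,12,13,8,11]
j→3, i→4; i≥j, return j=3. arr = [5,8,8,5,8,11,13,13,12,13,8,11]

[5,8,8,5,8,11,13,13,12,13,8,11]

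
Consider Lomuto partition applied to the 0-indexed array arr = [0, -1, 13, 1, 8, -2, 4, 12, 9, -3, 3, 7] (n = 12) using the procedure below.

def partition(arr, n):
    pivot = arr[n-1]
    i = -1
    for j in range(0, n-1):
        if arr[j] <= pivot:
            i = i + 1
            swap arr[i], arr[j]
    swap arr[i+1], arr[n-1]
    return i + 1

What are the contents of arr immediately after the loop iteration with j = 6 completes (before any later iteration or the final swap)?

pivot = arr[11] = 7; i = -1
j=0: arr[0]=0 ≤ 7 → i=0, swap arr[0],arr[0] (no change) → [0, -1, 13, 1, 8, -2, 4, 12, 9, -3, 3, 7]
j=1: arr[1]=-1 ≤ 7 → i=1, swap arr[1],arr[1] (no change) → [0, -1, 13, 1, 8, -2, 4, 12, 9, -3, 3, 7]
j=2: arr[2]=13 > 7 → no swap
j=3: arr[3]=1 ≤ 7 → i=2, swap arr[2],arr[3] → [0, -1, 1, 13, 8, -2, 4, 12, 9, -3, 3, 7]
j=4: arr[4]=8 > 7 → no swap
j=5: arr[5]=-2 ≤ 7 → i=3, swap arr[3],arr[5] → [0, -1, 1, -2, 8, 13, 4, 12, 9, -3, 3, 7]
j=6: arr[6]=4 ≤ 7 → i=4, swap arr[4],arr[6] → [0, -1, 1, -2, 4, 13, 8, 12, 9, -3, 3, 7]
(after j=6) arr = [0, -1, 1, -2, 4, 13, 8, 12, 9, -3, 3, 7]

[0, -1, 1, -2, 4, 13, 8, 12, 9, -3, 3, 7]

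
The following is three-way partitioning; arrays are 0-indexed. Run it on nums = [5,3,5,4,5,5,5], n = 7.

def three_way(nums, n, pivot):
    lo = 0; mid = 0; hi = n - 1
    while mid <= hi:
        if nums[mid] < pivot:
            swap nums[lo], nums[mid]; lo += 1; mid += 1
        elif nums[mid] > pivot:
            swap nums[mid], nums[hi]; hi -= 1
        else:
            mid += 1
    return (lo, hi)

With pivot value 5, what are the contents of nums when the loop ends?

pivot = 5; lo=0, mid=0, hi=6
nums[mid]=5=5: mid=1
nums[mid]=3<5: swap nums[0],nums[1]; lo=1,mid=2 → [3,5,5,4,5,5,5]
nums[mid]=5=5: mid=3
nums[mid]=4<5: swap nums[1],nums[3]; lo=2,mid=4 → [3,4,5,5,5,5,5]
nums[mid]=5=5: mid=5
nums[mid]=5=5: mid=6
nums[mid]=5=5: mid=7
end: lo=2, hi=6; nums = [3,4,5,5,5,5,5]

[3,4,5,5,5,5,5]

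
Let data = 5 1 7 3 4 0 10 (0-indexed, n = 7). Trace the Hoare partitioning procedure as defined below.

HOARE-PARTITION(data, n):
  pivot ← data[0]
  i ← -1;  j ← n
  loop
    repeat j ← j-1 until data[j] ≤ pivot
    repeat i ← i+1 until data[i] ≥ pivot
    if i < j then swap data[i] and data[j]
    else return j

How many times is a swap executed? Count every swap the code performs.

pivot=5
j stops at 5 (0), i stops at 0 (5); swap ⇒ 0 1 7 3 4 5 10
j stops at 4 (4), i stops at 2 (7); swap ⇒ 0 1 4 3 7 5 10
j stops at 3, i stops at 4; i≥j ⇒ return 3. data=0 1 4 3 7 5 10

2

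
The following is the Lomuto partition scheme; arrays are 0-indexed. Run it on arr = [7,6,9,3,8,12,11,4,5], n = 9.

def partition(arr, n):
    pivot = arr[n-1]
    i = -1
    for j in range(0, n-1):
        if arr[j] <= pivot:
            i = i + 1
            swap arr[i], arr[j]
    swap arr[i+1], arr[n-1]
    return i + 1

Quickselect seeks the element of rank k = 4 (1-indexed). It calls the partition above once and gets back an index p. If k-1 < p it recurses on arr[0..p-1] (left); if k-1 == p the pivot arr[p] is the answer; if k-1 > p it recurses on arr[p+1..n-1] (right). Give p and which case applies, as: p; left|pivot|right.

pivot=5, i=-1
j=0: 7>5, skip
j=1: 6>5, skip
j=2: 9>5, skip
j=3: 3≤5, i=0, swap(0,3) ⇒ [3,6,9,7,8,12,11,4,5]
j=4: 8>5, skip
j=5: 12>5, skip
j=6: 11>5, skip
j=7: 4≤5, i=1, swap(1,7) ⇒ [3,4,9,7,8,12,11,6,5]
swap(2,8) ⇒ [3,4,5,7,8,12,11,6,9]; return 2
p = 2; k-1 = 3 > 2 ⇒ right

2; right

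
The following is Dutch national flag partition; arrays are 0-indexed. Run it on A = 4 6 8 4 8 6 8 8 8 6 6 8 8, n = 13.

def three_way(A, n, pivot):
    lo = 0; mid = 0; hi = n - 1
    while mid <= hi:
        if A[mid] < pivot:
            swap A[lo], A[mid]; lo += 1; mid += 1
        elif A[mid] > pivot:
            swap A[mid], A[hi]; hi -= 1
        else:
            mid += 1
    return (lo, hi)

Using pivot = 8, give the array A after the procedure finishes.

lo=0 mid=0 hi=12
4<8: swap(0,0), lo=1 mid=1 ⇒ 4 6 8 4 8 6 8 8 8 6 6 8 8
6<8: swap(1,1), lo=2 mid=2 ⇒ 4 6 8 4 8 6 8 8 8 6 6 8 8
8=8: mid=3
4<8: swap(2,3), lo=3 mid=4 ⇒ 4 6 4 8 8 6 8 8 8 6 6 8 8
8=8: mid=5
6<8: swap(3,5), lo=4 mid=6 ⇒ 4 6 4 6 8 8 8 8 8 6 6 8 8
8=8: mid=7
8=8: mid=8
8=8: mid=9
6<8: swap(4,9), lo=5 mid=10 ⇒ 4 6 4 6 6 8 8 8 8 8 6 8 8
6<8: swap(5,10), lo=6 mid=11 ⇒ 4 6 4 6 6 6 8 8 8 8 8 8 8
8=8: mid=12
8=8: mid=13
done. lo=6 hi=12; A=4 6 4 6 6 6 8 8 8 8 8 8 8

4 6 4 6 6 6 8 8 8 8 8 8 8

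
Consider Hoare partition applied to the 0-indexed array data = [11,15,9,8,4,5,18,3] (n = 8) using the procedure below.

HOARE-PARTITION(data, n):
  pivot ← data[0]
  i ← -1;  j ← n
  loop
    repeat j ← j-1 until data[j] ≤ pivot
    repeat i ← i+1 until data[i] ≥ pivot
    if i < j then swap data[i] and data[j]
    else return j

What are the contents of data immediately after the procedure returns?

pivot = data[0] = 11; i = -1, j = 8
j→7 (data[7]=3≤11), i→0 (data[0]=11≥11); i<j, swap → [3,15,9,8,4,5,18,11]
j→5 (data[5]=5≤11), i→1 (data[1]=15≥11); i<j, swap → [3,5,9,8,4,15,18,11]
j→4, i→5; i≥j, return j=4. data = [3,5,9,8,4,15,18,11]

[3,5,9,8,4,15,18,11]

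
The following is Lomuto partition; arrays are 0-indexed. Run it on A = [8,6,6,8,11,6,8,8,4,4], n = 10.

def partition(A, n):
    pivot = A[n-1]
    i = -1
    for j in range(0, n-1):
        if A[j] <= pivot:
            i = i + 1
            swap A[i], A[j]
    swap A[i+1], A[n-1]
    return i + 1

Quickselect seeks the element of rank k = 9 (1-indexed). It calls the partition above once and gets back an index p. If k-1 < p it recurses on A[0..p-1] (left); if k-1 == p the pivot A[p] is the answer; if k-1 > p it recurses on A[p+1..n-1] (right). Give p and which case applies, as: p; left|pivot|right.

pivot=4, i=-1
j=0: 8>4, skip
j=1: 6>4, skip
j=2: 6>4, skip
j=3: 8>4, skip
j=4: 11>4, skip
j=5: 6>4, skip
j=6: 8>4, skip
j=7: 8>4, skip
j=8: 4≤4, i=0, swap(0,8) ⇒ [4,6,6,8,11,6,8,8,8,4]
swap(1,9) ⇒ [4,4,6,8,11,6,8,8,8,6]; return 1
p = 1; k-1 = 8 > 1 ⇒ right

1; right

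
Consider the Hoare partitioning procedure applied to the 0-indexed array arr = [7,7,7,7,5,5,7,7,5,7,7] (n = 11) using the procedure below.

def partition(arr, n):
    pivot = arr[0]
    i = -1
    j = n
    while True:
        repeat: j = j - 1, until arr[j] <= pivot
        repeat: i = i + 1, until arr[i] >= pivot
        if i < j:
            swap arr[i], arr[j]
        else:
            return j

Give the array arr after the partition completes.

pivot = arr[0] = 7; i = -1, j = 11
j→10 (arr[10]=7≤7), i→0 (arr[0]=7≥7); i<j, swap → [7,7,7,7,5,5,7,7,5,7,7]
j→9 (arr[9]=7≤7), i→1 (arr[1]=7≥7); i<j, swap → [7,7,7,7,5,5,7,7,5,7,7]
j→8 (arr[8]=5≤7), i→2 (arr[2]=7≥7); i<j, swap → [7,7,5,7,5,5,7,7,7,7,7]
j→7 (arr[7]=7≤7), i→3 (arr[3]=7≥7); i<j, swap → [7,7,5,7,5,5,7,7,7,7,7]
j→6, i→6; i≥j, return j=6. arr = [7,7,5,7,5,5,7,7,7,7,7]

[7,7,5,7,5,5,7,7,7,7,7]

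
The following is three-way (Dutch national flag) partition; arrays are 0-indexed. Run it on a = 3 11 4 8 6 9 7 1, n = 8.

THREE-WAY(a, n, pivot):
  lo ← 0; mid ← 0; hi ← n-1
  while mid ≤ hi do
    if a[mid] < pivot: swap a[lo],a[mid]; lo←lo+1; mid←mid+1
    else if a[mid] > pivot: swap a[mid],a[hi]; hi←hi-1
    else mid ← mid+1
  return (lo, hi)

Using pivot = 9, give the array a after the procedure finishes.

3 1 4 8 6 7 9 11

lo=0 mid=0 hi=7
3<9: swap(0,0), lo=1 mid=1 ⇒ 3 11 4 8 6 9 7 1
11>9: swap(1,7), hi=6 ⇒ 3 1 4 8 6 9 7 11
1<9: swap(1,1), lo=2 mid=2 ⇒ 3 1 4 8 6 9 7 11
4<9: swap(2,2), lo=3 mid=3 ⇒ 3 1 4 8 6 9 7 11
8<9: swap(3,3), lo=4 mid=4 ⇒ 3 1 4 8 6 9 7 11
6<9: swap(4,4), lo=5 mid=5 ⇒ 3 1 4 8 6 9 7 11
9=9: mid=6
7<9: swap(5,6), lo=6 mid=7 ⇒ 3 1 4 8 6 7 9 11
done. lo=6 hi=6; a=3 1 4 8 6 7 9 11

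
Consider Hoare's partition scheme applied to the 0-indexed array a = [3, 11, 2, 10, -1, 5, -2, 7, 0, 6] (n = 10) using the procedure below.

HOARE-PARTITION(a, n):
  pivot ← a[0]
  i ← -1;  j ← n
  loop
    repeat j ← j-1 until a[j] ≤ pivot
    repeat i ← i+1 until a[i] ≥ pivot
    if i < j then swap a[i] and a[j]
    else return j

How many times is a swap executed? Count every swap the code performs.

pivot = a[0] = 3; i = -1, j = 10
j→8 (a[8]=0≤3), i→0 (a[0]=3≥3); i<j, swap → [0, 11, 2, 10, -1, 5, -2, 7, 3, 6]
j→6 (a[6]=-2≤3), i→1 (a[1]=11≥3); i<j, swap → [0, -2, 2, 10, -1, 5, 11, 7, 3, 6]
j→4 (a[4]=-1≤3), i→3 (a[3]=10≥3); i<j, swap → [0, -2, 2, -1, 10, 5, 11, 7, 3, 6]
j→3, i→4; i≥j, return j=3. a = [0, -2, 2, -1, 10, 5, 11, 7, 3, 6]

3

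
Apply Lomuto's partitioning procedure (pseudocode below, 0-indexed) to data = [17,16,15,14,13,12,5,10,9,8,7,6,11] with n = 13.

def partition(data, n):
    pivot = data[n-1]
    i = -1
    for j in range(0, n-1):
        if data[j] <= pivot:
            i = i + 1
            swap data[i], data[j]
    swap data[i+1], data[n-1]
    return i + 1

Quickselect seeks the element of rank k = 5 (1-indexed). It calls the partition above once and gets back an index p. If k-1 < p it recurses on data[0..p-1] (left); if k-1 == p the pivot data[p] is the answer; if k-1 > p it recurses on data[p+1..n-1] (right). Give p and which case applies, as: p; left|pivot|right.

6; left

pivot = data[12] = 11; i = -1
j=0: data[0]=17 > 11 → no swap
j=1: data[1]=16 > 11 → no swap
j=2: data[2]=15 > 11 → no swap
j=3: data[3]=14 > 11 → no swap
j=4: data[4]=13 > 11 → no swap
j=5: data[5]=12 > 11 → no swap
j=6: data[6]=5 ≤ 11 → i=0, swap data[0],data[6] → [5,16,15,14,13,12,17,10,9,8,7,6,11]
j=7: data[7]=10 ≤ 11 → i=1, swap data[1],data[7] → [5,10,15,14,13,12,17,16,9,8,7,6,11]
j=8: data[8]=9 ≤ 11 → i=2, swap data[2],data[8] → [5,10,9,14,13,12,17,16,15,8,7,6,11]
j=9: data[9]=8 ≤ 11 → i=3, swap data[3],data[9] → [5,10,9,8,13,12,17,16,15,14,7,6,11]
j=10: data[10]=7 ≤ 11 → i=4, swap data[4],data[10] → [5,10,9,8,7,12,17,16,15,14,13,6,11]
j=11: data[11]=6 ≤ 11 → i=5, swap data[5],data[11] → [5,10,9,8,7,6,17,16,15,14,13,12,11]
final swap data[6],data[12] → [5,10,9,8,7,6,11,16,15,14,13,12,17]; return 6
p = 6; k-1 = 4 < 6 ⇒ left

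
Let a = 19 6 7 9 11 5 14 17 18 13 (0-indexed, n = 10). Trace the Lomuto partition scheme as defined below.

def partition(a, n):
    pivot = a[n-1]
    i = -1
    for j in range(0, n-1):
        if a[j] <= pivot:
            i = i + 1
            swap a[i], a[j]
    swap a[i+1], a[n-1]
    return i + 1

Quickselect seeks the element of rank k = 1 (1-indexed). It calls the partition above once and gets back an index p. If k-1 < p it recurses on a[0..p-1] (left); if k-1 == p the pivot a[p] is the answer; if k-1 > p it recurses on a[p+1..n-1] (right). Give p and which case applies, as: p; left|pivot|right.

5; left

pivot = a[9] = 13; i = -1
j=0: a[0]=19 > 13 → no swap
j=1: a[1]=6 ≤ 13 → i=0, swap a[0],a[1] → 6 19 7 9 11 5 14 17 18 13
j=2: a[2]=7 ≤ 13 → i=1, swap a[1],a[2] → 6 7 19 9 11 5 14 17 18 13
j=3: a[3]=9 ≤ 13 → i=2, swap a[2],a[3] → 6 7 9 19 11 5 14 17 18 13
j=4: a[4]=11 ≤ 13 → i=3, swap a[3],a[4] → 6 7 9 11 19 5 14 17 18 13
j=5: a[5]=5 ≤ 13 → i=4, swap a[4],a[5] → 6 7 9 11 5 19 14 17 18 13
j=6: a[6]=14 > 13 → no swap
j=7: a[7]=17 > 13 → no swap
j=8: a[8]=18 > 13 → no swap
final swap a[5],a[9] → 6 7 9 11 5 13 14 17 18 19; return 5
p = 5; k-1 = 0 < 5 ⇒ left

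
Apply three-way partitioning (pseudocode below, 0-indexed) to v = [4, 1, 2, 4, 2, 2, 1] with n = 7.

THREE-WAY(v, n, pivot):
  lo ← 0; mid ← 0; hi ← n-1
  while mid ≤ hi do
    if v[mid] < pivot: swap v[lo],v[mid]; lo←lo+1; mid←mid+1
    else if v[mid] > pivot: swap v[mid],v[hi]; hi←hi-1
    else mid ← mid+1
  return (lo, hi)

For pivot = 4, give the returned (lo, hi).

lo=0 mid=0 hi=6
4=4: mid=1
1<4: swap(0,1), lo=1 mid=2 ⇒ [1, 4, 2, 4, 2, 2, 1]
2<4: swap(1,2), lo=2 mid=3 ⇒ [1, 2, 4, 4, 2, 2, 1]
4=4: mid=4
2<4: swap(2,4), lo=3 mid=5 ⇒ [1, 2, 2, 4, 4, 2, 1]
2<4: swap(3,5), lo=4 mid=6 ⇒ [1, 2, 2, 2, 4, 4, 1]
1<4: swap(4,6), lo=5 mid=7 ⇒ [1, 2, 2, 2, 1, 4, 4]
done. lo=5 hi=6; v=[1, 2, 2, 2, 1, 4, 4]

(5, 6)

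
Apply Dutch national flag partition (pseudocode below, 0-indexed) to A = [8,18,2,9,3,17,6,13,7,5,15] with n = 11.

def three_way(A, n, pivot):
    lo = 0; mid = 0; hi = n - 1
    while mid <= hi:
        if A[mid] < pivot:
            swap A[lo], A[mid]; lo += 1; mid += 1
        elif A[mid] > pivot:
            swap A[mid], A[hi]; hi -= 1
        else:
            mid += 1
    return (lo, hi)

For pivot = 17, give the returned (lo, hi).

lo=0 mid=0 hi=10
8<17: swap(0,0), lo=1 mid=1 ⇒ [8,18,2,9,3,17,6,13,7,5,15]
18>17: swap(1,10), hi=9 ⇒ [8,15,2,9,3,17,6,13,7,5,18]
15<17: swap(1,1), lo=2 mid=2 ⇒ [8,15,2,9,3,17,6,13,7,5,18]
2<17: swap(2,2), lo=3 mid=3 ⇒ [8,15,2,9,3,17,6,13,7,5,18]
9<17: swap(3,3), lo=4 mid=4 ⇒ [8,15,2,9,3,17,6,13,7,5,18]
3<17: swap(4,4), lo=5 mid=5 ⇒ [8,15,2,9,3,17,6,13,7,5,18]
17=17: mid=6
6<17: swap(5,6), lo=6 mid=7 ⇒ [8,15,2,9,3,6,17,13,7,5,18]
13<17: swap(6,7), lo=7 mid=8 ⇒ [8,15,2,9,3,6,13,17,7,5,18]
7<17: swap(7,8), lo=8 mid=9 ⇒ [8,15,2,9,3,6,13,7,17,5,18]
5<17: swap(8,9), lo=9 mid=10 ⇒ [8,15,2,9,3,6,13,7,5,17,18]
done. lo=9 hi=9; A=[8,15,2,9,3,6,13,7,5,17,18]

(9, 9)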